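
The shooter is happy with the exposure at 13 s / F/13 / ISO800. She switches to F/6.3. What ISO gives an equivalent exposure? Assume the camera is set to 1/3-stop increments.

ISO 200

Aperture: f/13 → f/11 → f/10 → f/9 → f/8 → f/7.1 → f/6.3 — 2 stops opened up (brighter).
Need 2 stops darker from the ISO: 800 → 640 → 500 → 400 → 320 → 250 → 200.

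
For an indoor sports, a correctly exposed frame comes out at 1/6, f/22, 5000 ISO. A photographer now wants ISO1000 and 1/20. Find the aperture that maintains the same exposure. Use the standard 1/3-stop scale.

f/5.6

ISO: 5000 → 4000 → 3200 → 2500 → 2000 → 1600 → 1250 → 1000 — 2 1/3 stops dropped (darker).
Shutter speed: 1/6 → 1/8 → 1/10 → 1/13 → 1/15 → 1/20 — 1 2/3 stops shorter (darker).
Net change so far: 4 stops darker. Offset with the aperture: f/22 → f/20 → f/18 → f/16 → f/14 → f/13 → f/11 → f/10 → f/9 → f/8 → f/7.1 → f/6.3 → f/5.6.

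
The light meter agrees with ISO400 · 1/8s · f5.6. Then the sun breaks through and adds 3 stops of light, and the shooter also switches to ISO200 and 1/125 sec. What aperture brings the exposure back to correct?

Scene light: 3 stops brighter.
ISO: 400 → 200 — 1 stop lower (darker).
Shutter speed: 1/8 → 1/15 → 1/30 → 1/60 → 1/125 — 4 stops shorter (darker).
Net so far: 2 stops darker. Aperture: f/5.6 → f/4 → f/2.8.

f/2.8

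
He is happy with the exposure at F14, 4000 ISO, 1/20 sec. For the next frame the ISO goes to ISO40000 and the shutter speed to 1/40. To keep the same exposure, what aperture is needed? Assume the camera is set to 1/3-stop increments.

f/32

ISO: 4000 → 5000 → 6400 → 8000 → 10000 → 12800 → 16000 → 20000 → 25600 → 32000 → 40000 — 3 1/3 stops raised (brighter).
Shutter speed: 1/20 → 1/25 → 1/30 → 1/40 — 1 stop faster (darker).
Net change so far: 2 1/3 stops brighter. Offset with the aperture: f/14 → f/16 → f/18 → f/20 → f/22 → f/25 → f/29 → f/32.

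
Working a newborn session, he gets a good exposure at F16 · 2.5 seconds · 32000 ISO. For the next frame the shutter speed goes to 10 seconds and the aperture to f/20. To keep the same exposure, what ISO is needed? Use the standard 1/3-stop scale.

ISO 12800

Shutter speed: 2.5 → 3.2 → 4 → 5 → 6 → 8 → 10 — 2 stops slower (brighter).
Aperture: f/16 → f/18 → f/20 — 2/3 stop stopped down (darker).
Net change so far: 1 1/3 stops brighter. Offset with the ISO: 32000 → 25600 → 20000 → 16000 → 12800.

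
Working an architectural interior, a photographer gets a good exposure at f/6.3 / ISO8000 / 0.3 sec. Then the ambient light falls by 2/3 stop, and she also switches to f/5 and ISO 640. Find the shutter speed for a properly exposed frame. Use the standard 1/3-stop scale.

4 s

Scene light: 2/3 stop darker.
Aperture: f/6.3 → f/5.6 → f/5 — 2/3 stop wider (brighter).
ISO: 8000 → 6400 → 5000 → 4000 → 3200 → 2500 → 2000 → 1600 → 1250 → 1000 → 800 → 640 — 3 2/3 stops dropped (darker).
Net so far: 3 2/3 stops darker. Shutter speed: 0.3 → 0.4 → 0.5 → 0.6 → 0.8 → 1 → 1.3 → 1.6 → 2 → 2.5 → 3.2 → 4.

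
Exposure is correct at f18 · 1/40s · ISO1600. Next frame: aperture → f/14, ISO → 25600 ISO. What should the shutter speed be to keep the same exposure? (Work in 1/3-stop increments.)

Aperture: f/18 → f/16 → f/14 — 2/3 stop opened up (brighter).
ISO: 1600 → 2000 → 2500 → 3200 → 4000 → 5000 → 6400 → 8000 → 10000 → 12800 → 16000 → 20000 → 25600 — 4 stops raised (brighter).
Net change so far: 4 2/3 stops brighter. Offset with the shutter speed: 1/40 → 1/50 → 1/60 → 1/80 → 1/100 → 1/125 → 1/160 → 1/200 → 1/250 → 1/320 → 1/400 → 1/500 → 1/640 → 1/800 → 1/1000.

1/1000s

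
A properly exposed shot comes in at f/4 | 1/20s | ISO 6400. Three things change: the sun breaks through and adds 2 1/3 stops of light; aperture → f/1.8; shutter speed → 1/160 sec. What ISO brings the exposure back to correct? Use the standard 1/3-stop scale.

ISO 2000

Scene light: 2 1/3 stops brighter.
Aperture: f/4 → f/3.5 → f/3.2 → f/2.8 → f/2.5 → f/2.2 → f/2 → f/1.8 — 2 1/3 stops wider (brighter).
Shutter speed: 1/20 → 1/25 → 1/30 → 1/40 → 1/50 → 1/60 → 1/80 → 1/100 → 1/125 → 1/160 — 3 stops faster (darker).
Net so far: 1 2/3 stops brighter. ISO: 6400 → 5000 → 4000 → 3200 → 2500 → 2000.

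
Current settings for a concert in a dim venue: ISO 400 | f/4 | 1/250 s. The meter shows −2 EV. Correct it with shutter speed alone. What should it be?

1/60s

Underexposed by 2 stops → need 2 stops brighter.
Shutter speed: 1/250 → 1/125 → 1/60.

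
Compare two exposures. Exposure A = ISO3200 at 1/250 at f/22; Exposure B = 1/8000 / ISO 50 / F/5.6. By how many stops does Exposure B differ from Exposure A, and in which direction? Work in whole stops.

7 stops darker

Aperture: f/22 → f/16 → f/11 → f/8 → f/5.6 — 4 stops larger aperture (brighter).
Shutter speed: 1/250 → 1/500 → 1/1000 → 1/2000 → 1/4000 → 1/8000 — 5 stops shorter (darker).
ISO: 3200 → 1600 → 800 → 400 → 200 → 100 → 50 — 6 stops lower (darker).
Net: +4 −5 −6 = −7 stops.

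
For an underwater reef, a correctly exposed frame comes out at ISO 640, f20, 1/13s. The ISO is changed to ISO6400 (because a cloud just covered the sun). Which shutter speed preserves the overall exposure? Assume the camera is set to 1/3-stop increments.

ISO: 640 → 800 → 1000 → 1250 → 1600 → 2000 → 2500 → 3200 → 4000 → 5000 → 6400 — 3 1/3 stops higher (brighter).
Need 3 1/3 stops darker from the shutter speed: 1/13 → 1/15 → 1/20 → 1/25 → 1/30 → 1/40 → 1/50 → 1/60 → 1/80 → 1/100 → 1/125.

1/125s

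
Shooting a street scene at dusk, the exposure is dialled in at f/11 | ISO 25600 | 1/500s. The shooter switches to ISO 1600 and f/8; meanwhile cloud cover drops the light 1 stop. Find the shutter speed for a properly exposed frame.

Scene light: 1 stop darker.
ISO: 25600 → 12800 → 6400 → 3200 → 1600 — 4 stops dropped (darker).
Aperture: f/11 → f/8 — 1 stop wider (brighter).
Net so far: 4 stops darker. Shutter speed: 1/500 → 1/250 → 1/125 → 1/60 → 1/30.

1/30s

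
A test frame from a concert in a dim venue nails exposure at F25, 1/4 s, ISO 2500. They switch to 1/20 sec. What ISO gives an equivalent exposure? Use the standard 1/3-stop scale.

ISO 12800

Shutter speed: 1/4 → 1/5 → 1/6 → 1/8 → 1/10 → 1/13 → 1/15 → 1/20 — 2 1/3 stops faster (darker).
Need 2 1/3 stops brighter from the ISO: 2500 → 3200 → 4000 → 5000 → 6400 → 8000 → 10000 → 12800.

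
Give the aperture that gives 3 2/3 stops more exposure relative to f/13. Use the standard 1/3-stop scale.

Aperture: f/13 → f/11 → f/10 → f/9 → f/8 → f/7.1 → f/6.3 → f/5.6 → f/5 → f/4.5 → f/4 → f/3.5 — 3 2/3 stops larger aperture (brighter).

f/3.5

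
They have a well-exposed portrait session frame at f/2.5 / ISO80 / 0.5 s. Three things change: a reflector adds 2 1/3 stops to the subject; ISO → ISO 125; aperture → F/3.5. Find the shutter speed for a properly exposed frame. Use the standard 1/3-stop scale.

Scene light: 2 1/3 stops brighter.
ISO: 80 → 100 → 125 — 2/3 stop raised (brighter).
Aperture: f/2.5 → f/2.8 → f/3.2 → f/3.5 — 1 stop stopped down (darker).
Net so far: 2 stops brighter. Shutter speed: 0.5 → 0.4 → 0.3 → 1/4 → 1/5 → 1/6 → 1/8.

1/8s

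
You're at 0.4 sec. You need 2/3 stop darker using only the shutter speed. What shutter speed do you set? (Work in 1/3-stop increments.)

Shutter speed: 0.4 → 0.3 → 1/4 — 2/3 stop shorter (darker).

1/4s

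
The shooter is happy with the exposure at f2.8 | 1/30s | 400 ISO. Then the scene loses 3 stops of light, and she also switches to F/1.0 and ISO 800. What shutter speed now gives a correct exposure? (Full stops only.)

1/60s

Scene light: 3 stops darker.
Aperture: f/2.8 → f/2 → f/1.4 → f/1.0 — 3 stops larger aperture (brighter).
ISO: 400 → 800 — 1 stop higher (brighter).
Net so far: 1 stop brighter. Shutter speed: 1/30 → 1/60.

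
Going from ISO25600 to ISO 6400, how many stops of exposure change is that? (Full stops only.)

25600 → 12800 → 6400 — count the steps: 2 stops.

2 stops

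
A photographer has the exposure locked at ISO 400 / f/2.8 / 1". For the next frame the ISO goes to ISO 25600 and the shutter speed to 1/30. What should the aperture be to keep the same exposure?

ISO: 400 → 800 → 1600 → 3200 → 6400 → 12800 → 25600 — 6 stops higher (brighter).
Shutter speed: 1 → 1/2 → 1/4 → 1/8 → 1/15 → 1/30 — 5 stops shorter (darker).
Net change so far: 1 stop brighter. Offset with the aperture: f/2.8 → f/4.

f/4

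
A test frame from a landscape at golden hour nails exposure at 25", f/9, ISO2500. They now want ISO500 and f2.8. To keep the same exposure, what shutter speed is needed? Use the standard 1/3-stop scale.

ISO: 2500 → 2000 → 1600 → 1250 → 1000 → 800 → 640 → 500 — 2 1/3 stops lower (darker).
Aperture: f/9 → f/8 → f/7.1 → f/6.3 → f/5.6 → f/5 → f/4.5 → f/4 → f/3.5 → f/3.2 → f/2.8 — 3 1/3 stops larger aperture (brighter).
Net change so far: 1 stop brighter. Offset with the shutter speed: 25 → 20 → 15 → 13.

13 s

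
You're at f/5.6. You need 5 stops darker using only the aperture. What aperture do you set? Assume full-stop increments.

f/32

Aperture: f/5.6 → f/8 → f/11 → f/16 → f/22 → f/32 — 5 stops narrower (darker).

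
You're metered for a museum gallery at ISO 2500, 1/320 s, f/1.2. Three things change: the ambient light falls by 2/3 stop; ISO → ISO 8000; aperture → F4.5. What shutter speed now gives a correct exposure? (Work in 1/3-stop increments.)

1/50s

Scene light: 2/3 stop darker.
ISO: 2500 → 3200 → 4000 → 5000 → 6400 → 8000 — 1 2/3 stops higher (brighter).
Aperture: f/1.2 → f/1.4 → f/1.6 → f/1.8 → f/2 → f/2.2 → f/2.5 → f/2.8 → f/3.2 → f/3.5 → f/4 → f/4.5 — 3 2/3 stops narrower (darker).
Net so far: 2 2/3 stops darker. Shutter speed: 1/320 → 1/250 → 1/200 → 1/160 → 1/125 → 1/100 → 1/80 → 1/60 → 1/50.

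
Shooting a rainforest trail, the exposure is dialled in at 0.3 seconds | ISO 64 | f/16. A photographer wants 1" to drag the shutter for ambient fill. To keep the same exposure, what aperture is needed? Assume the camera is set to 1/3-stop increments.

Shutter speed: 0.3 → 0.4 → 0.5 → 0.6 → 0.8 → 1 — 1 2/3 stops slower (brighter).
Need 1 2/3 stops darker from the aperture: f/16 → f/18 → f/20 → f/22 → f/25 → f/29.

f/29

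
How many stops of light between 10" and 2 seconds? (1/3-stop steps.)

2 1/3 stops

10 → 8 → 6 → 5 → 4 → 3.2 → 2.5 → 2 — count the steps: 7 third-stops = 2 1/3 stops.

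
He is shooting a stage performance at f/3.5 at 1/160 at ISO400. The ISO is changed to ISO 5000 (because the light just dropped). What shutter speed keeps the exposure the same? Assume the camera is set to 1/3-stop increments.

ISO: 400 → 500 → 640 → 800 → 1000 → 1250 → 1600 → 2000 → 2500 → 3200 → 4000 → 5000 — 3 2/3 stops higher (brighter).
Need 3 2/3 stops darker from the shutter speed: 1/160 → 1/200 → 1/250 → 1/320 → 1/400 → 1/500 → 1/640 → 1/800 → 1/1000 → 1/1250 → 1/1600 → 1/2000.

1/2000s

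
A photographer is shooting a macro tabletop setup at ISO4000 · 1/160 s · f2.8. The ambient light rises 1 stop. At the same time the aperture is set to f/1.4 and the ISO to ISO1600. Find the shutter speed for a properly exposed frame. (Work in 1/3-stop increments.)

Scene light: 1 stop brighter.
Aperture: f/2.8 → f/2.5 → f/2.2 → f/2 → f/1.8 → f/1.6 → f/1.4 — 2 stops wider (brighter).
ISO: 4000 → 3200 → 2500 → 2000 → 1600 — 1 1/3 stops lower (darker).
Net so far: 1 2/3 stops brighter. Shutter speed: 1/160 → 1/200 → 1/250 → 1/320 → 1/400 → 1/500.

1/500s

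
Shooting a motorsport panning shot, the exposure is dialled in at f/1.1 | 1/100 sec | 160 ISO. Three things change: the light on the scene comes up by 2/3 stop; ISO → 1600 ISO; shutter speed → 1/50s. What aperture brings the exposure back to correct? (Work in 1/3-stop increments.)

Scene light: 2/3 stop brighter.
ISO: 160 → 200 → 250 → 320 → 400 → 500 → 640 → 800 → 1000 → 1250 → 1600 — 3 1/3 stops raised (brighter).
Shutter speed: 1/100 → 1/80 → 1/60 → 1/50 — 1 stop longer (brighter).
Net so far: 5 stops brighter. Aperture: f/1.1 → f/1.2 → f/1.4 → f/1.6 → f/1.8 → f/2 → f/2.2 → f/2.5 → f/2.8 → f/3.2 → f/3.5 → f/4 → f/4.5 → f/5 → f/5.6 → f/6.3.

f/6.3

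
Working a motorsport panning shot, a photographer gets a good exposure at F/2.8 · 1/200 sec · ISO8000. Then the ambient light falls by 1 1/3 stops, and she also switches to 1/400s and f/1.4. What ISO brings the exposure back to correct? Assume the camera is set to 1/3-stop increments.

ISO 10000

Scene light: 1 1/3 stops darker.
Shutter speed: 1/200 → 1/250 → 1/320 → 1/400 — 1 stop shorter (darker).
Aperture: f/2.8 → f/2.5 → f/2.2 → f/2 → f/1.8 → f/1.6 → f/1.4 — 2 stops opened up (brighter).
Net so far: 1/3 stop darker. ISO: 8000 → 10000.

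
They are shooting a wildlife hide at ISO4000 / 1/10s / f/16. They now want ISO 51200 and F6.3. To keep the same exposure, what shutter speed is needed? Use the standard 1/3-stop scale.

ISO: 4000 → 5000 → 6400 → 8000 → 10000 → 12800 → 16000 → 20000 → 25600 → 32000 → 40000 → 51200 — 3 2/3 stops higher (brighter).
Aperture: f/16 → f/14 → f/13 → f/11 → f/10 → f/9 → f/8 → f/7.1 → f/6.3 — 2 2/3 stops wider (brighter).
Net change so far: 6 1/3 stops brighter. Offset with the shutter speed: 1/10 → 1/13 → 1/15 → 1/20 → 1/25 → 1/30 → 1/40 → 1/50 → 1/60 → 1/80 → 1/100 → 1/125 → 1/160 → 1/200 → 1/250 → 1/320 → 1/400 → 1/500 → 1/640 → 1/800.

1/800s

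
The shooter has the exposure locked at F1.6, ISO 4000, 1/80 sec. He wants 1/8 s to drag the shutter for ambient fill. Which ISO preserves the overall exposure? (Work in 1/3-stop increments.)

Shutter speed: 1/80 → 1/60 → 1/50 → 1/40 → 1/30 → 1/25 → 1/20 → 1/15 → 1/13 → 1/10 → 1/8 — 3 1/3 stops slower (brighter).
Need 3 1/3 stops darker from the ISO: 4000 → 3200 → 2500 → 2000 → 1600 → 1250 → 1000 → 800 → 640 → 500 → 400.

ISO 400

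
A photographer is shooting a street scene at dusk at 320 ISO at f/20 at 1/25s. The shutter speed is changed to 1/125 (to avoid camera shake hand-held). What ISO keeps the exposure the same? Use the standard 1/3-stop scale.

Shutter speed: 1/25 → 1/30 → 1/40 → 1/50 → 1/60 → 1/80 → 1/100 → 1/125 — 2 1/3 stops faster (darker).
Need 2 1/3 stops brighter from the ISO: 320 → 400 → 500 → 640 → 800 → 1000 → 1250 → 1600.

ISO 1600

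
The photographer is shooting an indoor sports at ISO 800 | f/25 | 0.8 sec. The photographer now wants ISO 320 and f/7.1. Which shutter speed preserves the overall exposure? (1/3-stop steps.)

1/6s

ISO: 800 → 640 → 500 → 400 → 320 — 1 1/3 stops dropped (darker).
Aperture: f/25 → f/22 → f/20 → f/18 → f/16 → f/14 → f/13 → f/11 → f/10 → f/9 → f/8 → f/7.1 — 3 2/3 stops opened up (brighter).
Net change so far: 2 1/3 stops brighter. Offset with the shutter speed: 0.8 → 0.6 → 0.5 → 0.4 → 0.3 → 1/4 → 1/5 → 1/6.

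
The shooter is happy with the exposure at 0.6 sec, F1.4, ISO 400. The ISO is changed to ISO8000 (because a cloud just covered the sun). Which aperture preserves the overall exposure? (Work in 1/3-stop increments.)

ISO: 400 → 500 → 640 → 800 → 1000 → 1250 → 1600 → 2000 → 2500 → 3200 → 4000 → 5000 → 6400 → 8000 — 4 1/3 stops higher (brighter).
Need 4 1/3 stops darker from the aperture: f/1.4 → f/1.6 → f/1.8 → f/2 → f/2.2 → f/2.5 → f/2.8 → f/3.2 → f/3.5 → f/4 → f/4.5 → f/5 → f/5.6 → f/6.3.

f/6.3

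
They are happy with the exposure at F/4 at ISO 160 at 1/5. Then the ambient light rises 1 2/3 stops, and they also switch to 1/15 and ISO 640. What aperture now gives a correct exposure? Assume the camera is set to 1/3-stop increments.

f/8

Scene light: 1 2/3 stops brighter.
Shutter speed: 1/5 → 1/6 → 1/8 → 1/10 → 1/13 → 1/15 — 1 2/3 stops shorter (darker).
ISO: 160 → 200 → 250 → 320 → 400 → 500 → 640 — 2 stops raised (brighter).
Net so far: 2 stops brighter. Aperture: f/4 → f/4.5 → f/5 → f/5.6 → f/6.3 → f/7.1 → f/8.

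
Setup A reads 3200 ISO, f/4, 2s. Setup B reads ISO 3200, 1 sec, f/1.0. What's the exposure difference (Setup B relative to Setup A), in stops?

Aperture: f/4 → f/2.8 → f/2 → f/1.4 → f/1.0 — 4 stops opened up (brighter).
Shutter speed: 2 → 1 — 1 stop shorter (darker).
ISO: unchanged.
Net: +4 −1 = +3 stops.

3 stops brighter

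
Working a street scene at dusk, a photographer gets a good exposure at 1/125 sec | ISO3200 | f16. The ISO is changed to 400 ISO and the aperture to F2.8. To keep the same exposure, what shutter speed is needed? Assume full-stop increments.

ISO: 3200 → 1600 → 800 → 400 — 3 stops dropped (darker).
Aperture: f/16 → f/11 → f/8 → f/5.6 → f/4 → f/2.8 — 5 stops opened up (brighter).
Net change so far: 2 stops brighter. Offset with the shutter speed: 1/125 → 1/250 → 1/500.

1/500s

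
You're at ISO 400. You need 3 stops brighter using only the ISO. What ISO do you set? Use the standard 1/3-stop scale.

ISO 3200

ISO: 400 → 500 → 640 → 800 → 1000 → 1250 → 1600 → 2000 → 2500 → 3200 — 3 stops raised (brighter).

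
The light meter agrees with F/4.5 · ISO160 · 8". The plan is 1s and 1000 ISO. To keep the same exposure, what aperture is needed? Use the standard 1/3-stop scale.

f/4

Shutter speed: 8 → 6 → 5 → 4 → 3.2 → 2.5 → 2 → 1.6 → 1.3 → 1 — 3 stops faster (darker).
ISO: 160 → 200 → 250 → 320 → 400 → 500 → 640 → 800 → 1000 — 2 2/3 stops raised (brighter).
Net change so far: 1/3 stop darker. Offset with the aperture: f/4.5 → f/4.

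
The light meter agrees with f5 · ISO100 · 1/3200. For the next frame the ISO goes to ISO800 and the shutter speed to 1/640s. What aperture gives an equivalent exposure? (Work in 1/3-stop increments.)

f/32

ISO: 100 → 125 → 160 → 200 → 250 → 320 → 400 → 500 → 640 → 800 — 3 stops higher (brighter).
Shutter speed: 1/3200 → 1/2500 → 1/2000 → 1/1600 → 1/1250 → 1/1000 → 1/800 → 1/640 — 2 1/3 stops longer (brighter).
Net change so far: 5 1/3 stops brighter. Offset with the aperture: f/5 → f/5.6 → f/6.3 → f/7.1 → f/8 → f/9 → f/10 → f/11 → f/13 → f/14 → f/16 → f/18 → f/20 → f/22 → f/25 → f/29 → f/32.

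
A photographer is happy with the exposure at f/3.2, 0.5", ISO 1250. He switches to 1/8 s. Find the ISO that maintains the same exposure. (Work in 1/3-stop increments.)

Shutter speed: 0.5 → 0.4 → 0.3 → 1/4 → 1/5 → 1/6 → 1/8 — 2 stops shorter (darker).
Need 2 stops brighter from the ISO: 1250 → 1600 → 2000 → 2500 → 3200 → 4000 → 5000.

ISO 5000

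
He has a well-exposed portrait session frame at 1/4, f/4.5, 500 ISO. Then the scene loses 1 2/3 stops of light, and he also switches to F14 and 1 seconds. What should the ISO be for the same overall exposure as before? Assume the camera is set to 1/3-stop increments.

Scene light: 1 2/3 stops darker.
Aperture: f/4.5 → f/5 → f/5.6 → f/6.3 → f/7.1 → f/8 → f/9 → f/10 → f/11 → f/13 → f/14 — 3 1/3 stops narrower (darker).
Shutter speed: 1/4 → 0.3 → 0.4 → 0.5 → 0.6 → 0.8 → 1 — 2 stops slower (brighter).
Net so far: 3 stops darker. ISO: 500 → 640 → 800 → 1000 → 1250 → 1600 → 2000 → 2500 → 3200 → 4000.

ISO 4000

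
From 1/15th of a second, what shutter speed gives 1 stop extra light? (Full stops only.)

1/8s

Shutter speed: 1/15 → 1/8 — 1 stop longer (brighter).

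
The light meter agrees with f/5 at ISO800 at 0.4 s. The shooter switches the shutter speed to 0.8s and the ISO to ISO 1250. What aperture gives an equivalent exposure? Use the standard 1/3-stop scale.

f/9

Shutter speed: 0.4 → 0.5 → 0.6 → 0.8 — 1 stop longer (brighter).
ISO: 800 → 1000 → 1250 — 2/3 stop raised (brighter).
Net change so far: 1 2/3 stops brighter. Offset with the aperture: f/5 → f/5.6 → f/6.3 → f/7.1 → f/8 → f/9.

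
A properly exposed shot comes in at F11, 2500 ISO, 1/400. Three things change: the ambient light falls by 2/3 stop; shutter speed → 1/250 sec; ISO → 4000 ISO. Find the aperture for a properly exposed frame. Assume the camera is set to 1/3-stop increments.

f/14

Scene light: 2/3 stop darker.
Shutter speed: 1/400 → 1/320 → 1/250 — 2/3 stop longer (brighter).
ISO: 2500 → 3200 → 4000 — 2/3 stop raised (brighter).
Net so far: 2/3 stop brighter. Aperture: f/11 → f/13 → f/14.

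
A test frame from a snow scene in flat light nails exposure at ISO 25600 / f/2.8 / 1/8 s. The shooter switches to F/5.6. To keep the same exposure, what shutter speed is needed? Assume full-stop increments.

Aperture: f/2.8 → f/4 → f/5.6 — 2 stops stopped down (darker).
Need 2 stops brighter from the shutter speed: 1/8 → 1/4 → 1/2.

1/2s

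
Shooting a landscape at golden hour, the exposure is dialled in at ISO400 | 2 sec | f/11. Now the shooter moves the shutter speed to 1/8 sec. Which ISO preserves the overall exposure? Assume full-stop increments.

Shutter speed: 2 → 1 → 1/2 → 1/4 → 1/8 — 4 stops faster (darker).
Need 4 stops brighter from the ISO: 400 → 800 → 1600 → 3200 → 6400.

ISO 6400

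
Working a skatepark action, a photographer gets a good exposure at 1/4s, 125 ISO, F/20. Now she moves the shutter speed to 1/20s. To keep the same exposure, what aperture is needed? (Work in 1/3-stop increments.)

f/9

Shutter speed: 1/4 → 1/5 → 1/6 → 1/8 → 1/10 → 1/13 → 1/15 → 1/20 — 2 1/3 stops faster (darker).
Need 2 1/3 stops brighter from the aperture: f/20 → f/18 → f/16 → f/14 → f/13 → f/11 → f/10 → f/9.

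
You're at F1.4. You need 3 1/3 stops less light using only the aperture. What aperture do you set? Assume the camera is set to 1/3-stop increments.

f/4.5

Aperture: f/1.4 → f/1.6 → f/1.8 → f/2 → f/2.2 → f/2.5 → f/2.8 → f/3.2 → f/3.5 → f/4 → f/4.5 — 3 1/3 stops stopped down (darker).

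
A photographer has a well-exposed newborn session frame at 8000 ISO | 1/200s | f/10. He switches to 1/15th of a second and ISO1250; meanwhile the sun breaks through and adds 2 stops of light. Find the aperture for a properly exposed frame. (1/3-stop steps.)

f/29

Scene light: 2 stops brighter.
Shutter speed: 1/200 → 1/160 → 1/125 → 1/100 → 1/80 → 1/60 → 1/50 → 1/40 → 1/30 → 1/25 → 1/20 → 1/15 — 3 2/3 stops longer (brighter).
ISO: 8000 → 6400 → 5000 → 4000 → 3200 → 2500 → 2000 → 1600 → 1250 — 2 2/3 stops dropped (darker).
Net so far: 3 stops brighter. Aperture: f/10 → f/11 → f/13 → f/14 → f/16 → f/18 → f/20 → f/22 → f/25 → f/29.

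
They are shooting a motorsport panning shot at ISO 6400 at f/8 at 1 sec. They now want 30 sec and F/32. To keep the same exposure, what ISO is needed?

ISO 3200

Shutter speed: 1 → 2 → 4 → 8 → 15 → 30 — 5 stops slower (brighter).
Aperture: f/8 → f/11 → f/16 → f/22 → f/32 — 4 stops narrower (darker).
Net change so far: 1 stop brighter. Offset with the ISO: 6400 → 3200.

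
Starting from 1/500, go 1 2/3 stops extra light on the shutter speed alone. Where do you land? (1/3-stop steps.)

Shutter speed: 1/500 → 1/400 → 1/320 → 1/250 → 1/200 → 1/160 — 1 2/3 stops longer (brighter).

1/160s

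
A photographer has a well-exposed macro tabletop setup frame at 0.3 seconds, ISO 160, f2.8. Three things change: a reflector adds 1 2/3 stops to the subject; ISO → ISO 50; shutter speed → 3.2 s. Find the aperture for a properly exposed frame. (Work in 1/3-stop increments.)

f/9

Scene light: 1 2/3 stops brighter.
ISO: 160 → 125 → 100 → 80 → 64 → 50 — 1 2/3 stops dropped (darker).
Shutter speed: 0.3 → 0.4 → 0.5 → 0.6 → 0.8 → 1 → 1.3 → 1.6 → 2 → 2.5 → 3.2 — 3 1/3 stops longer (brighter).
Net so far: 3 1/3 stops brighter. Aperture: f/2.8 → f/3.2 → f/3.5 → f/4 → f/4.5 → f/5 → f/5.6 → f/6.3 → f/7.1 → f/8 → f/9.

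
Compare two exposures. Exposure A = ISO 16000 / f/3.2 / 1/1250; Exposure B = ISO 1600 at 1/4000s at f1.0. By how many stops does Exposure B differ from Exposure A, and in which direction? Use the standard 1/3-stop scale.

1 2/3 stops darker

Aperture: f/3.2 → f/2.8 → f/2.5 → f/2.2 → f/2 → f/1.8 → f/1.6 → f/1.4 → f/1.2 → f/1.1 → f/1.0 — 3 1/3 stops opened up (brighter).
Shutter speed: 1/1250 → 1/1600 → 1/2000 → 1/2500 → 1/3200 → 1/4000 — 1 2/3 stops faster (darker).
ISO: 16000 → 12800 → 10000 → 8000 → 6400 → 5000 → 4000 → 3200 → 2500 → 2000 → 1600 — 3 1/3 stops lower (darker).
Net: +3 1/3 −1 2/3 −3 1/3 = −1 2/3 stops.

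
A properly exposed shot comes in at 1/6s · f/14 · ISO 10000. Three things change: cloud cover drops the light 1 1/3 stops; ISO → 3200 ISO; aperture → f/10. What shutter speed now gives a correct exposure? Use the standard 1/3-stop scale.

0.6 s

Scene light: 1 1/3 stops darker.
ISO: 10000 → 8000 → 6400 → 5000 → 4000 → 3200 — 1 2/3 stops dropped (darker).
Aperture: f/14 → f/13 → f/11 → f/10 — 1 stop wider (brighter).
Net so far: 2 stops darker. Shutter speed: 1/6 → 1/5 → 1/4 → 0.3 → 0.4 → 0.5 → 0.6.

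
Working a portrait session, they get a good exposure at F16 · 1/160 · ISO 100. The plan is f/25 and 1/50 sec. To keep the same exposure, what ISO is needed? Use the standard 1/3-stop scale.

Aperture: f/16 → f/18 → f/20 → f/22 → f/25 — 1 1/3 stops narrower (darker).
Shutter speed: 1/160 → 1/125 → 1/100 → 1/80 → 1/60 → 1/50 — 1 2/3 stops longer (brighter).
Net change so far: 1/3 stop brighter. Offset with the ISO: 100 → 80.

ISO 80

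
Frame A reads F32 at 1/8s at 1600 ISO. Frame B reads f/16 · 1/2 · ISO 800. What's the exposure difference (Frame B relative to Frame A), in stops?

3 stops brighter

Aperture: f/32 → f/22 → f/16 — 2 stops larger aperture (brighter).
Shutter speed: 1/8 → 1/4 → 1/2 — 2 stops slower (brighter).
ISO: 1600 → 800 — 1 stop lower (darker).
Net: +2 +2 −1 = +3 stops.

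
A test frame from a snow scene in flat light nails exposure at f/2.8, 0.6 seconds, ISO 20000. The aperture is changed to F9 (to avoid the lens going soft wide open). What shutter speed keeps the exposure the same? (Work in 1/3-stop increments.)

6 s

Aperture: f/2.8 → f/3.2 → f/3.5 → f/4 → f/4.5 → f/5 → f/5.6 → f/6.3 → f/7.1 → f/8 → f/9 — 3 1/3 stops narrower (darker).
Need 3 1/3 stops brighter from the shutter speed: 0.6 → 0.8 → 1 → 1.3 → 1.6 → 2 → 2.5 → 3.2 → 4 → 5 → 6.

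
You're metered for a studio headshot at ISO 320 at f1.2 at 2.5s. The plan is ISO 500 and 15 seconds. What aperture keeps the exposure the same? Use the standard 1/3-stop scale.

ISO: 320 → 400 → 500 — 2/3 stop raised (brighter).
Shutter speed: 2.5 → 3.2 → 4 → 5 → 6 → 8 → 10 → 13 → 15 — 2 2/3 stops longer (brighter).
Net change so far: 3 1/3 stops brighter. Offset with the aperture: f/1.2 → f/1.4 → f/1.6 → f/1.8 → f/2 → f/2.2 → f/2.5 → f/2.8 → f/3.2 → f/3.5 → f/4.

f/4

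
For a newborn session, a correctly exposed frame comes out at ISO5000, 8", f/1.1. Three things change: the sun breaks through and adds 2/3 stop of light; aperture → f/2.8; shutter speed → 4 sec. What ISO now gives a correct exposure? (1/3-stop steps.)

ISO 40000

Scene light: 2/3 stop brighter.
Aperture: f/1.1 → f/1.2 → f/1.4 → f/1.6 → f/1.8 → f/2 → f/2.2 → f/2.5 → f/2.8 — 2 2/3 stops smaller aperture (darker).
Shutter speed: 8 → 6 → 5 → 4 — 1 stop faster (darker).
Net so far: 3 stops darker. ISO: 5000 → 6400 → 8000 → 10000 → 12800 → 16000 → 20000 → 25600 → 32000 → 40000.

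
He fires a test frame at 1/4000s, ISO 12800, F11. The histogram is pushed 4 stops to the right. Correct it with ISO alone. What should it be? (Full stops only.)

Overexposed by 4 stops → need 4 stops darker.
ISO: 12800 → 6400 → 3200 → 1600 → 800.

ISO 800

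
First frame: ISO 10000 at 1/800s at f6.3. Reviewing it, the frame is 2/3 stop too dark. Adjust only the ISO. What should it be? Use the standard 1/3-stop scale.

Underexposed by 2/3 stop → need 2/3 stop brighter.
ISO: 10000 → 12800 → 16000.

ISO 16000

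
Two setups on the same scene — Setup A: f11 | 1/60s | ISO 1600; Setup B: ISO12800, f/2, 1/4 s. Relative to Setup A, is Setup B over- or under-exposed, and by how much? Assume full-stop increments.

Aperture: f/11 → f/8 → f/5.6 → f/4 → f/2.8 → f/2 — 5 stops opened up (brighter).
Shutter speed: 1/60 → 1/30 → 1/15 → 1/8 → 1/4 — 4 stops slower (brighter).
ISO: 1600 → 3200 → 6400 → 12800 — 3 stops higher (brighter).
Net: +5 +4 +3 = +12 stops.

12 stops brighter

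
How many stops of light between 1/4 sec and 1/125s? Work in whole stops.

5 stops

1/4 → 1/8 → 1/15 → 1/30 → 1/60 → 1/125 — count the steps: 5 stops.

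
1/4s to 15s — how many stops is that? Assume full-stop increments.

1/4 → 1/2 → 1 → 2 → 4 → 8 → 15 — count the steps: 6 stops.

6 stops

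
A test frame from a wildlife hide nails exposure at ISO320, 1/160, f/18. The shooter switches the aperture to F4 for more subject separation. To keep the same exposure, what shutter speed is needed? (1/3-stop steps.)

1/3200s

Aperture: f/18 → f/16 → f/14 → f/13 → f/11 → f/10 → f/9 → f/8 → f/7.1 → f/6.3 → f/5.6 → f/5 → f/4.5 → f/4 — 4 1/3 stops opened up (brighter).
Need 4 1/3 stops darker from the shutter speed: 1/160 → 1/200 → 1/250 → 1/320 → 1/400 → 1/500 → 1/640 → 1/800 → 1/1000 → 1/1250 → 1/1600 → 1/2000 → 1/2500 → 1/3200.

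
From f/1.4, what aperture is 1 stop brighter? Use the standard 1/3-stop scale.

f/1.0

Aperture: f/1.4 → f/1.2 → f/1.1 → f/1.0 — 1 stop wider (brighter).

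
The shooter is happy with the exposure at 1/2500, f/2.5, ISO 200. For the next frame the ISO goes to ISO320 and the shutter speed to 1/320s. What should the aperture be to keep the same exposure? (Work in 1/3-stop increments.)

ISO: 200 → 250 → 320 — 2/3 stop higher (brighter).
Shutter speed: 1/2500 → 1/2000 → 1/1600 → 1/1250 → 1/1000 → 1/800 → 1/640 → 1/500 → 1/400 → 1/320 — 3 stops slower (brighter).
Net change so far: 3 2/3 stops brighter. Offset with the aperture: f/2.5 → f/2.8 → f/3.2 → f/3.5 → f/4 → f/4.5 → f/5 → f/5.6 → f/6.3 → f/7.1 → f/8 → f/9.

f/9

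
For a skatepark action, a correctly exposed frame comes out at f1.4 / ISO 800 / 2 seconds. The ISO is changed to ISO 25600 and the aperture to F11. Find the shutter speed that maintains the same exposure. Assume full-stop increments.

ISO: 800 → 1600 → 3200 → 6400 → 12800 → 25600 — 5 stops raised (brighter).
Aperture: f/1.4 → f/2 → f/2.8 → f/4 → f/5.6 → f/8 → f/11 — 6 stops stopped down (darker).
Net change so far: 1 stop darker. Offset with the shutter speed: 2 → 4.

4 s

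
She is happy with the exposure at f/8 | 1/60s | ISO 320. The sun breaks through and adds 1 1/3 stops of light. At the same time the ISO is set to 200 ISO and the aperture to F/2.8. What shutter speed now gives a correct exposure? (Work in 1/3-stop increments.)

Scene light: 1 1/3 stops brighter.
ISO: 320 → 250 → 200 — 2/3 stop dropped (darker).
Aperture: f/8 → f/7.1 → f/6.3 → f/5.6 → f/5 → f/4.5 → f/4 → f/3.5 → f/3.2 → f/2.8 — 3 stops larger aperture (brighter).
Net so far: 3 2/3 stops brighter. Shutter speed: 1/60 → 1/80 → 1/100 → 1/125 → 1/160 → 1/200 → 1/250 → 1/320 → 1/400 → 1/500 → 1/640 → 1/800.

1/800s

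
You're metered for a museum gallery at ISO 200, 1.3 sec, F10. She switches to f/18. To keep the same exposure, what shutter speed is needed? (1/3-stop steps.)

4 s

Aperture: f/10 → f/11 → f/13 → f/14 → f/16 → f/18 — 1 2/3 stops stopped down (darker).
Need 1 2/3 stops brighter from the shutter speed: 1.3 → 1.6 → 2 → 2.5 → 3.2 → 4.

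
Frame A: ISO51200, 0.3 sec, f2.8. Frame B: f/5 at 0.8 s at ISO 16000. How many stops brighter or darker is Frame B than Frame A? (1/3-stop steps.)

Aperture: f/2.8 → f/3.2 → f/3.5 → f/4 → f/4.5 → f/5 — 1 2/3 stops narrower (darker).
Shutter speed: 0.3 → 0.4 → 0.5 → 0.6 → 0.8 — 1 1/3 stops slower (brighter).
ISO: 51200 → 40000 → 32000 → 25600 → 20000 → 16000 — 1 2/3 stops dropped (darker).
Net: −1 2/3 +1 1/3 −1 2/3 = −2 stops.

2 stops darker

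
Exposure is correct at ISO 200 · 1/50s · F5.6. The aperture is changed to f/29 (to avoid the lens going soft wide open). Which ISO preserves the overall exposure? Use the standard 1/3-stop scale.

Aperture: f/5.6 → f/6.3 → f/7.1 → f/8 → f/9 → f/10 → f/11 → f/13 → f/14 → f/16 → f/18 → f/20 → f/22 → f/25 → f/29 — 4 2/3 stops smaller aperture (darker).
Need 4 2/3 stops brighter from the ISO: 200 → 250 → 320 → 400 → 500 → 640 → 800 → 1000 → 1250 → 1600 → 2000 → 2500 → 3200 → 4000 → 5000.

ISO 5000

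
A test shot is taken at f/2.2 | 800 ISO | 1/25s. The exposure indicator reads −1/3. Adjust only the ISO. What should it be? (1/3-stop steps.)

Underexposed by 1/3 stop → need 1/3 stop brighter.
ISO: 800 → 1000.

ISO 1000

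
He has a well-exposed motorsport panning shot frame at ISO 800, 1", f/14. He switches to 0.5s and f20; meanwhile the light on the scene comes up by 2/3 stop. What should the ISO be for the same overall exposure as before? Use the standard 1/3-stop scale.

ISO 2000

Scene light: 2/3 stop brighter.
Shutter speed: 1 → 0.8 → 0.6 → 0.5 — 1 stop faster (darker).
Aperture: f/14 → f/16 → f/18 → f/20 — 1 stop stopped down (darker).
Net so far: 1 1/3 stops darker. ISO: 800 → 1000 → 1250 → 1600 → 2000.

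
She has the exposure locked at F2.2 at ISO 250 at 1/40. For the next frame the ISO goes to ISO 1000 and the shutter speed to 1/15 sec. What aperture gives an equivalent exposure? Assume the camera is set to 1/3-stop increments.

ISO: 250 → 320 → 400 → 500 → 640 → 800 → 1000 — 2 stops raised (brighter).
Shutter speed: 1/40 → 1/30 → 1/25 → 1/20 → 1/15 — 1 1/3 stops slower (brighter).
Net change so far: 3 1/3 stops brighter. Offset with the aperture: f/2.2 → f/2.5 → f/2.8 → f/3.2 → f/3.5 → f/4 → f/4.5 → f/5 → f/5.6 → f/6.3 → f/7.1.

f/7.1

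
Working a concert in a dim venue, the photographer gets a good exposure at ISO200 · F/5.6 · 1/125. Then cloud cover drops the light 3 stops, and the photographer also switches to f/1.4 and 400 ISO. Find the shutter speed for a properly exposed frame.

1/500s

Scene light: 3 stops darker.
Aperture: f/5.6 → f/4 → f/2.8 → f/2 → f/1.4 — 4 stops wider (brighter).
ISO: 200 → 400 — 1 stop raised (brighter).
Net so far: 2 stops brighter. Shutter speed: 1/125 → 1/250 → 1/500.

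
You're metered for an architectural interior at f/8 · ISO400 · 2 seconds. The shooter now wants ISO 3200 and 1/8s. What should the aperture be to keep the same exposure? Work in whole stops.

ISO: 400 → 800 → 1600 → 3200 — 3 stops higher (brighter).
Shutter speed: 2 → 1 → 1/2 → 1/4 → 1/8 — 4 stops faster (darker).
Net change so far: 1 stop darker. Offset with the aperture: f/8 → f/5.6.

f/5.6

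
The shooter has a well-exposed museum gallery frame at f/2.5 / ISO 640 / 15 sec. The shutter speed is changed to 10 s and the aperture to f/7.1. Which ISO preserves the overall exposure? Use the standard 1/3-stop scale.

ISO 8000

Shutter speed: 15 → 13 → 10 — 2/3 stop faster (darker).
Aperture: f/2.5 → f/2.8 → f/3.2 → f/3.5 → f/4 → f/4.5 → f/5 → f/5.6 → f/6.3 → f/7.1 — 3 stops stopped down (darker).
Net change so far: 3 2/3 stops darker. Offset with the ISO: 640 → 800 → 1000 → 1250 → 1600 → 2000 → 2500 → 3200 → 4000 → 5000 → 6400 → 8000.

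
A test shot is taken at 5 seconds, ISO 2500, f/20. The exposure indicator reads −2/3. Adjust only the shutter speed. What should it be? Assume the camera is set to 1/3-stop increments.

Underexposed by 2/3 stop → need 2/3 stop brighter.
Shutter speed: 5 → 6 → 8.

8 s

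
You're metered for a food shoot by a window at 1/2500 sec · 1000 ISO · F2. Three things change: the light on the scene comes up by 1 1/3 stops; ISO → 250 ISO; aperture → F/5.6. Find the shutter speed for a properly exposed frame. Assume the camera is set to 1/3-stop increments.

1/200s

Scene light: 1 1/3 stops brighter.
ISO: 1000 → 800 → 640 → 500 → 400 → 320 → 250 — 2 stops dropped (darker).
Aperture: f/2 → f/2.2 → f/2.5 → f/2.8 → f/3.2 → f/3.5 → f/4 → f/4.5 → f/5 → f/5.6 — 3 stops narrower (darker).
Net so far: 3 2/3 stops darker. Shutter speed: 1/2500 → 1/2000 → 1/1600 → 1/1250 → 1/1000 → 1/800 → 1/640 → 1/500 → 1/400 → 1/320 → 1/250 → 1/200.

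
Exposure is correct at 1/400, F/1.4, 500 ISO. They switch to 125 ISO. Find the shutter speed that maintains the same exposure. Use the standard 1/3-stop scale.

ISO: 500 → 400 → 320 → 250 → 200 → 160 → 125 — 2 stops lower (darker).
Need 2 stops brighter from the shutter speed: 1/400 → 1/320 → 1/250 → 1/200 → 1/160 → 1/125 → 1/100.

1/100s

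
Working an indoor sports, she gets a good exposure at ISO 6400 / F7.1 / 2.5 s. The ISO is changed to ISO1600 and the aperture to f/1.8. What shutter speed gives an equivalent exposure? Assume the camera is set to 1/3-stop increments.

0.6 s

ISO: 6400 → 5000 → 4000 → 3200 → 2500 → 2000 → 1600 — 2 stops lower (darker).
Aperture: f/7.1 → f/6.3 → f/5.6 → f/5 → f/4.5 → f/4 → f/3.5 → f/3.2 → f/2.8 → f/2.5 → f/2.2 → f/2 → f/1.8 — 4 stops wider (brighter).
Net change so far: 2 stops brighter. Offset with the shutter speed: 2.5 → 2 → 1.6 → 1.3 → 1 → 0.8 → 0.6.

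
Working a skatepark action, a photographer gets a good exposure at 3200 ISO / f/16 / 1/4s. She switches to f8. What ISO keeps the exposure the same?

Aperture: f/16 → f/11 → f/8 — 2 stops wider (brighter).
Need 2 stops darker from the ISO: 3200 → 1600 → 800.

ISO 800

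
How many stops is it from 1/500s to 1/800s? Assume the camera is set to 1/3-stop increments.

2/3 stop

1/500 → 1/640 → 1/800 — count the steps: 2 third-stops = 2/3 stop.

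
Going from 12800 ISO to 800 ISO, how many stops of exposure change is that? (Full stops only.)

4 stops

12800 → 6400 → 3200 → 1600 → 800 — count the steps: 4 stops.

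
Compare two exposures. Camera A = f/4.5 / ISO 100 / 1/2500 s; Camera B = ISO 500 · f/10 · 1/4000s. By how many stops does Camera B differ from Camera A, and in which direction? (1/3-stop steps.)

2/3 stop darker

Aperture: f/4.5 → f/5 → f/5.6 → f/6.3 → f/7.1 → f/8 → f/9 → f/10 — 2 1/3 stops smaller aperture (darker).
Shutter speed: 1/2500 → 1/3200 → 1/4000 — 2/3 stop shorter (darker).
ISO: 100 → 125 → 160 → 200 → 250 → 320 → 400 → 500 — 2 1/3 stops raised (brighter).
Net: −2 1/3 −2/3 +2 1/3 = −2/3 stops.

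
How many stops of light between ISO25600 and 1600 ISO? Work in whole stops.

25600 → 12800 → 6400 → 3200 → 1600 — count the steps: 4 stops.

4 stops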